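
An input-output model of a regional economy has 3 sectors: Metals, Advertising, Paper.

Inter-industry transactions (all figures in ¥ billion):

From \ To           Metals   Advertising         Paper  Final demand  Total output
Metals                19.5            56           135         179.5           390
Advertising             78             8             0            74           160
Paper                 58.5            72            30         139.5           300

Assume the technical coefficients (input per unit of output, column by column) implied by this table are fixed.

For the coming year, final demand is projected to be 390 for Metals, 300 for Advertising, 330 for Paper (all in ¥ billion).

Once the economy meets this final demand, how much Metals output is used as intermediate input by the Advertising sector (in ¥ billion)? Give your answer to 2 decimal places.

z_12 = 182.51

Technical coefficients a_ij = z_ij / X_j:
  a_11 = 19.5/390 = 0.05, a_21 = 78/390 = 0.20, a_31 = 58.5/390 = 0.15
  a_12 = 56/160 = 0.35, a_22 = 8/160 = 0.05, a_32 = 72/160 = 0.45
  a_13 = 135/300 = 0.45, a_23 = 0/300 = 0.00, a_33 = 30/300 = 0.10
I − A =
  [   0.95    -0.35    -0.45]
  [  -0.20     0.95     0.00]
  [  -0.15    -0.45     0.90]
Cofactors of I−A, C_ij = (−1)^(i+j)·(minor ij) (rows/columns in the sector order above):
  C_11 = (0.95)(0.90) − (0.00)(-0.45) = 0.8550
  C_12 = −[(-0.20)(0.90) − (0.00)(-0.15)] = 0.1800
  C_13 = (-0.20)(-0.45) − (0.95)(-0.15) = 0.2325
  C_21 = −[(-0.35)(0.90) − (-0.45)(-0.45)] = 0.5175
  C_22 = (0.95)(0.90) − (-0.45)(-0.15) = 0.7875
  C_23 = −[(0.95)(-0.45) − (-0.35)(-0.15)] = 0.4800
  C_31 = (-0.35)(0.00) − (-0.45)(0.95) = 0.4275
  C_32 = −[(0.95)(0.00) − (-0.45)(-0.20)] = 0.0900
  C_33 = (0.95)(0.95) − (-0.35)(-0.20) = 0.8325
det(I−A) = Σ_j (I−A)_1j·C_1j = (0.95)(0.8550) + (-0.35)(0.1800) + (-0.45)(0.2325) = 0.644625
adj(I−A) = Cᵀ =
  [ 0.8550   0.5175   0.4275]
  [ 0.1800   0.7875   0.0900]
  [ 0.2325   0.4800   0.8325]
(I − A)⁻¹ = adj(I−A) / det(I−A) ≈
  [   1.3264     0.8028     0.6632]
  [   0.2792     1.2216     0.1396]
  [   0.3607     0.7446     1.2914]
First solve x = (I − A)⁻¹ d = adj(I−A)·d / det(I−A); in particular x_2 = (0.1800·390 + 0.7875·300 + 0.0900·330) / 0.644625 = 336.15 / 0.644625 ≈ 521.4660.
Intermediate flow from 1 to 2: z_12 = a_12 · x_2 = 0.35 × 336.15 / 0.644625 = 117.6525 / 0.644625 ≈ 182.51.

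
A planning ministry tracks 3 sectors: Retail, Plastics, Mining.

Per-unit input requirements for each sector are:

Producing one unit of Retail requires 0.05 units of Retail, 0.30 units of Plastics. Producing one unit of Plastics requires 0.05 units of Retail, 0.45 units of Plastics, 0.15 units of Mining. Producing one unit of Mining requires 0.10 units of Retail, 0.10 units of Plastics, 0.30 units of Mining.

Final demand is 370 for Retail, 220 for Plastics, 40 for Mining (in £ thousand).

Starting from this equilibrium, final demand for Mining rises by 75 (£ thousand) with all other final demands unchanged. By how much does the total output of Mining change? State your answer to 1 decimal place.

I − A =
  [   0.95    -0.05    -0.10]
  [  -0.30     0.55    -0.10]
  [   0.00    -0.15     0.70]
Cofactors of I−A, C_ij = (−1)^(i+j)·(minor ij) (rows/columns in the sector order above):
  C_11 = (0.55)(0.70) − (-0.10)(-0.15) = 0.3700
  C_12 = −[(-0.30)(0.70) − (-0.10)(0.00)] = 0.2100
  C_13 = (-0.30)(-0.15) − (0.55)(0.00) = 0.0450
  C_21 = −[(-0.05)(0.70) − (-0.10)(-0.15)] = 0.0500
  C_22 = (0.95)(0.70) − (-0.10)(0.00) = 0.6650
  C_23 = −[(0.95)(-0.15) − (-0.05)(0.00)] = 0.1425
  C_31 = (-0.05)(-0.10) − (-0.10)(0.55) = 0.0600
  C_32 = −[(0.95)(-0.10) − (-0.10)(-0.30)] = 0.1250
  C_33 = (0.95)(0.55) − (-0.05)(-0.30) = 0.5075
det(I−A) = Σ_j (I−A)_1j·C_1j = (0.95)(0.3700) + (-0.05)(0.2100) + (-0.10)(0.0450) = 0.3365
adj(I−A) = Cᵀ =
  [ 0.3700   0.0500   0.0600]
  [ 0.2100   0.6650   0.1250]
  [ 0.0450   0.1425   0.5075]
(I − A)⁻¹ = adj(I−A) / det(I−A) ≈
  [   1.0996     0.1486     0.1783]
  [   0.6241     1.9762     0.3715]
  [   0.1337     0.4235     1.5082]
Δx = (I − A)⁻¹ Δd with Δd having +75 in the Mining component and 0 elsewhere.
So Δx_3 = L_33 · (+75), where L_33 = adj(I−A)_33 / det(I−A) = 0.5075 / 0.3365.
Δx_3 = 0.5075 × (+75) / 0.3365 = 38.0625 / 0.3365 ≈ 113.1.

Δx_3 = 113.1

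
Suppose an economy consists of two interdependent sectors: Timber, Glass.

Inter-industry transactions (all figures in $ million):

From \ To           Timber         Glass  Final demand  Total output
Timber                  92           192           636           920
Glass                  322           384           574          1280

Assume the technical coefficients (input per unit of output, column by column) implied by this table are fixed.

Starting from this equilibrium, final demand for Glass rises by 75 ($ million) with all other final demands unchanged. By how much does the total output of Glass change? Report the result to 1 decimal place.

Δx_G = 116.9

Technical coefficients a_ij = z_ij / X_j:
  a_TT = 92/920 = 0.10, a_GT = 322/920 = 0.35
  a_TG = 192/1280 = 0.15, a_GG = 384/1280 = 0.30
I − A =
  [   0.90    -0.15]
  [  -0.35     0.70]
det(I−A) = (0.90)(0.70) − (-0.15)(-0.35) = 0.5775
adj(I−A) = [[0.70, 0.15], [0.35, 0.90]]
(I − A)⁻¹ = adj(I−A) / det(I−A) ≈
  [   1.2121     0.2597]
  [   0.6061     1.5584]
Δx = (I − A)⁻¹ Δd with Δd having +75 in the Glass component and 0 elsewhere.
So Δx_G = L_GG · (+75), where L_GG = adj(I−A)_GG / det(I−A) = 0.90 / 0.5775.
Δx_G = 0.90 × (+75) / 0.5775 = 67.50 / 0.5775 ≈ 116.9.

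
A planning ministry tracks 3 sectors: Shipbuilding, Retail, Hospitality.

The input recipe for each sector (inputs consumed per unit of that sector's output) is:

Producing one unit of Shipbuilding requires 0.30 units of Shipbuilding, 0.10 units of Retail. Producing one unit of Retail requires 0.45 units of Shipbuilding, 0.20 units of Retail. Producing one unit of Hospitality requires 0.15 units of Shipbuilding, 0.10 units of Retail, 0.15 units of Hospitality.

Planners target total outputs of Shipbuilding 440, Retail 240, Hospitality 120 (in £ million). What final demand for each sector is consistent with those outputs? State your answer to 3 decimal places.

I − A =
  [   0.70    -0.45    -0.15]
  [  -0.10     0.80    -0.10]
  [   0.00     0.00     0.85]
d = (I − A) x:
  d_1 = (+0.70)·440 + (-0.45)·240 + (-0.15)·120 = 182.000
  d_2 = (-0.10)·440 + (+0.80)·240 + (-0.10)·120 = 136.000
  d_3 = (+0.00)·440 + (+0.00)·240 + (+0.85)·120 = 102.000

d_1 = 182.000, d_2 = 136.000, d_3 = 102.000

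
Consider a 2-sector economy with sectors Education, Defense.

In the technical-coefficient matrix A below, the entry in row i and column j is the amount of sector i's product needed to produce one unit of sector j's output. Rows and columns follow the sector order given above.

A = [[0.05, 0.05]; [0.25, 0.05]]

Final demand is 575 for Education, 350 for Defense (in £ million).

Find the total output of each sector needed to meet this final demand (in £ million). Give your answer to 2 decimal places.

x_1 = 633.43, x_2 = 535.11

I − A =
  [   0.95    -0.05]
  [  -0.25     0.95]
det(I−A) = (0.95)(0.95) − (-0.05)(-0.25) = 0.8900
adj(I−A) = [[0.95, 0.05], [0.25, 0.95]]
(I − A)⁻¹ = adj(I−A) / det(I−A) ≈
  [   1.0674     0.0562]
  [   0.2809     1.0674]
x = (I − A)⁻¹ d = adj(I−A)·d / det(I−A), with det(I−A) = 0.8900:
  x_1 = (0.95·575 + 0.05·350) / 0.8900 = 563.75 / 0.8900 ≈ 633.43
  x_2 = (0.25·575 + 0.95·350) / 0.8900 = 476.25 / 0.8900 ≈ 535.11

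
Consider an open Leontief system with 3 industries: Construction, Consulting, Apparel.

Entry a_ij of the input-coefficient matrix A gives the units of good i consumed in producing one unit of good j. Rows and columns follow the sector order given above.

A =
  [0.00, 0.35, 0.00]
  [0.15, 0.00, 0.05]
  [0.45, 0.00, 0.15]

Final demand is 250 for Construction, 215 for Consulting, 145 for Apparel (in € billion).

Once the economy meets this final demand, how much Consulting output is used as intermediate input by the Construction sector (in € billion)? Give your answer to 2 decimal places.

I − A =
  [   1.00    -0.35     0.00]
  [  -0.15     1.00    -0.05]
  [  -0.45     0.00     0.85]
Cofactors of I−A, C_ij = (−1)^(i+j)·(minor ij) (rows/columns in the sector order above):
  C_11 = (1.00)(0.85) − (-0.05)(0.00) = 0.8500
  C_12 = −[(-0.15)(0.85) − (-0.05)(-0.45)] = 0.1500
  C_13 = (-0.15)(0.00) − (1.00)(-0.45) = 0.4500
  C_21 = −[(-0.35)(0.85) − (0.00)(0.00)] = 0.2975
  C_22 = (1.00)(0.85) − (0.00)(-0.45) = 0.8500
  C_23 = −[(1.00)(0.00) − (-0.35)(-0.45)] = 0.1575
  C_31 = (-0.35)(-0.05) − (0.00)(1.00) = 0.0175
  C_32 = −[(1.00)(-0.05) − (0.00)(-0.15)] = 0.0500
  C_33 = (1.00)(1.00) − (-0.35)(-0.15) = 0.9475
det(I−A) = Σ_j (I−A)_1j·C_1j = (1.00)(0.8500) + (-0.35)(0.1500) + (0.00)(0.4500) = 0.7975
adj(I−A) = Cᵀ =
  [ 0.8500   0.2975   0.0175]
  [ 0.1500   0.8500   0.0500]
  [ 0.4500   0.1575   0.9475]
(I − A)⁻¹ = adj(I−A) / det(I−A) ≈
  [   1.0658     0.3730     0.0219]
  [   0.1881     1.0658     0.0627]
  [   0.5643     0.1975     1.1881]
First solve x = (I − A)⁻¹ d = adj(I−A)·d / det(I−A); in particular x_1 = (0.8500·250 + 0.2975·215 + 0.0175·145) / 0.7975 = 279.00 / 0.7975 ≈ 349.8433.
Intermediate flow from 2 to 1: z_21 = a_21 · x_1 = 0.15 × 279.00 / 0.7975 = 41.85 / 0.7975 ≈ 52.48.

z_21 = 52.48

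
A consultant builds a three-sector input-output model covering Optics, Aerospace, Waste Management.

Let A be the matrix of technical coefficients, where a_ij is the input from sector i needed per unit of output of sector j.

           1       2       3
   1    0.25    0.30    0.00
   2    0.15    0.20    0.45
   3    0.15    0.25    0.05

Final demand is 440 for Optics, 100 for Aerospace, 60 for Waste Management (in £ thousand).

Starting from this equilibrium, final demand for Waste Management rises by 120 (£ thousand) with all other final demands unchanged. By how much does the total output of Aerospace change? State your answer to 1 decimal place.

Δx_2 = 95.8

I − A =
  [   0.75    -0.30     0.00]
  [  -0.15     0.80    -0.45]
  [  -0.15    -0.25     0.95]
Cofactors of I−A, C_ij = (−1)^(i+j)·(minor ij) (rows/columns in the sector order above):
  C_11 = (0.80)(0.95) − (-0.45)(-0.25) = 0.6475
  C_12 = −[(-0.15)(0.95) − (-0.45)(-0.15)] = 0.2100
  C_13 = (-0.15)(-0.25) − (0.80)(-0.15) = 0.1575
  C_21 = −[(-0.30)(0.95) − (0.00)(-0.25)] = 0.2850
  C_22 = (0.75)(0.95) − (0.00)(-0.15) = 0.7125
  C_23 = −[(0.75)(-0.25) − (-0.30)(-0.15)] = 0.2325
  C_31 = (-0.30)(-0.45) − (0.00)(0.80) = 0.1350
  C_32 = −[(0.75)(-0.45) − (0.00)(-0.15)] = 0.3375
  C_33 = (0.75)(0.80) − (-0.30)(-0.15) = 0.5550
det(I−A) = Σ_j (I−A)_1j·C_1j = (0.75)(0.6475) + (-0.30)(0.2100) + (0.00)(0.1575) = 0.422625
adj(I−A) = Cᵀ =
  [ 0.6475   0.2850   0.1350]
  [ 0.2100   0.7125   0.3375]
  [ 0.1575   0.2325   0.5550]
(I − A)⁻¹ = adj(I−A) / det(I−A) ≈
  [   1.5321     0.6744     0.3194]
  [   0.4969     1.6859     0.7986]
  [   0.3727     0.5501     1.3132]
Δx = (I − A)⁻¹ Δd with Δd having +120 in the Waste Management component and 0 elsewhere.
So Δx_2 = L_23 · (+120), where L_23 = adj(I−A)_23 / det(I−A) = 0.3375 / 0.422625.
Δx_2 = 0.3375 × (+120) / 0.422625 = 40.50 / 0.422625 ≈ 95.8.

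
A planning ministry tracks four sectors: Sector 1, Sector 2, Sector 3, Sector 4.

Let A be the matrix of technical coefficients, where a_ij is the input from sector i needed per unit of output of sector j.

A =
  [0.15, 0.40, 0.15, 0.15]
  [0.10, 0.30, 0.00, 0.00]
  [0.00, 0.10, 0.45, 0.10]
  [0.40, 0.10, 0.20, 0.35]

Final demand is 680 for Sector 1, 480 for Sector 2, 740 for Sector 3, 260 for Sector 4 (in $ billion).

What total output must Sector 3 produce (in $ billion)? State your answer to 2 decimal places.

I − A =
  [   0.85    -0.40    -0.15    -0.15]
  [  -0.10     0.70     0.00     0.00]
  [   0.00    -0.10     0.55    -0.10]
  [  -0.40    -0.10    -0.20     0.65]
Compute the cofactors C_ij = (−1)^(i+j)·(3×3 minor ij) of I−A; the adjugate is their transpose:
adj(I−A) = Cᵀ =
  [ 0.236250   0.157500   0.089250   0.068250]
  [ 0.033750   0.247875   0.012750   0.009750]
  [ 0.035500   0.073750   0.317250   0.057000]
  [ 0.161500   0.157750   0.154500   0.303750]
det(I−A) = Σ_j (I−A)_1j·C_1j = (0.85)(0.236250) + (-0.40)(0.033750) + (-0.15)(0.035500) + (-0.15)(0.161500) = 0.1577625
(I − A)⁻¹ = adj(I−A) / det(I−A) ≈
  [   1.4975     0.9983     0.5657     0.4326]
  [   0.2139     1.5712     0.0808     0.0618]
  [   0.2250     0.4675     2.0109     0.3613]
  [   1.0237     0.9999     0.9793     1.9254]
x = (I − A)⁻¹ d = adj(I−A)·d / det(I−A), with det(I−A) = 0.1577625:
  x_1 = (0.236250·680 + 0.157500·480 + 0.089250·740 + 0.068250·260) / 0.1577625 = 320.04 / 0.1577625 ≈ 2028.62
  x_2 = (0.033750·680 + 0.247875·480 + 0.012750·740 + 0.009750·260) / 0.1577625 = 153.90 / 0.1577625 ≈ 975.52
  x_3 = (0.035500·680 + 0.073750·480 + 0.317250·740 + 0.057000·260) / 0.1577625 = 309.125 / 0.1577625 ≈ 1959.43
  x_4 = (0.161500·680 + 0.157750·480 + 0.154500·740 + 0.303750·260) / 0.1577625 = 378.845 / 0.1577625 ≈ 2401.36

x_3 = 1959.43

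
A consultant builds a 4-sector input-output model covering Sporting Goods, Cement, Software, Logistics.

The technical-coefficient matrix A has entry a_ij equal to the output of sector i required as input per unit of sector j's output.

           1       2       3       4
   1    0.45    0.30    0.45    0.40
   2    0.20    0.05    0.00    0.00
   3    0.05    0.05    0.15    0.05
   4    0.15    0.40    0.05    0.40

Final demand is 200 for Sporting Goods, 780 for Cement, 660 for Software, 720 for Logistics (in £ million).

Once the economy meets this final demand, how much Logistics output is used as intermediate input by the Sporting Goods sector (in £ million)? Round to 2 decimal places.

I − A =
  [   0.55    -0.30    -0.45    -0.40]
  [  -0.20     0.95     0.00     0.00]
  [  -0.05    -0.05     0.85    -0.05]
  [  -0.15    -0.40    -0.05     0.60]
Compute the cofactors C_ij = (−1)^(i+j)·(3×3 minor ij) of I−A; the adjugate is their transpose:
adj(I−A) = Cᵀ =
  [ 0.482125   0.311750   0.275500   0.344375]
  [ 0.101500   0.210250   0.058000   0.072500]
  [ 0.045625   0.043750   0.188500   0.046125]
  [ 0.192000   0.221750   0.123250   0.367250]
det(I−A) = Σ_j (I−A)_1j·C_1j = (0.55)(0.482125) + (-0.30)(0.101500) + (-0.45)(0.045625) + (-0.40)(0.192000) = 0.1373875
(I − A)⁻¹ = adj(I−A) / det(I−A) ≈
  [   3.5092     2.2691     2.0053     2.5066]
  [   0.7388     1.5303     0.4222     0.5277]
  [   0.3321     0.3184     1.3720     0.3357]
  [   1.3975     1.6140     0.8971     2.6731]
First solve x = (I − A)⁻¹ d = adj(I−A)·d / det(I−A); in particular x_1 = (0.482125·200 + 0.311750·780 + 0.275500·660 + 0.344375·720) / 0.1373875 = 769.37 / 0.1373875 = 5600.0000.
Intermediate flow from 4 to 1: z_41 = a_41 · x_1 = 0.15 × 769.37 / 0.1373875 = 115.4055 / 0.1373875 = 840.00.

z_41 = 840.00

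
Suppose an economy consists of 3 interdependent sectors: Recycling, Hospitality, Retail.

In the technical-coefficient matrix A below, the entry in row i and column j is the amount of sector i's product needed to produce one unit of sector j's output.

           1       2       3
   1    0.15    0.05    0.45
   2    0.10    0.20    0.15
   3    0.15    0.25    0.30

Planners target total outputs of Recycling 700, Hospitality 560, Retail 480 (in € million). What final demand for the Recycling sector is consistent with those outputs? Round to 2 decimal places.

I − A =
  [   0.85    -0.05    -0.45]
  [  -0.10     0.80    -0.15]
  [  -0.15    -0.25     0.70]
d = (I − A) x:
  d_1 = (+0.85)·700 + (-0.05)·560 + (-0.45)·480 = 351.00
  d_2 = (-0.10)·700 + (+0.80)·560 + (-0.15)·480 = 306.00
  d_3 = (-0.15)·700 + (-0.25)·560 + (+0.70)·480 = 91.00

d_1 = 351.00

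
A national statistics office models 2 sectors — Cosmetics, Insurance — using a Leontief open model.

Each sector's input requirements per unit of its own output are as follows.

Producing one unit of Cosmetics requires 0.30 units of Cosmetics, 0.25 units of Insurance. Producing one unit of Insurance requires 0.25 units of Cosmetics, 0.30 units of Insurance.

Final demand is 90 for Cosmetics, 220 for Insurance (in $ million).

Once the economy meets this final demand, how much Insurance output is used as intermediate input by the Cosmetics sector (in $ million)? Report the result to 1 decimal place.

I − A =
  [   0.70    -0.25]
  [  -0.25     0.70]
det(I−A) = (0.70)(0.70) − (-0.25)(-0.25) = 0.4275
adj(I−A) = [[0.70, 0.25], [0.25, 0.70]]
(I − A)⁻¹ = adj(I−A) / det(I−A) ≈
  [   1.6374     0.5848]
  [   0.5848     1.6374]
First solve x = (I − A)⁻¹ d = adj(I−A)·d / det(I−A); in particular x_1 = (0.70·90 + 0.25·220) / 0.4275 = 118.00 / 0.4275 ≈ 276.023.
Intermediate flow from 2 to 1: z_21 = a_21 · x_1 = 0.25 × 118.00 / 0.4275 = 29.50 / 0.4275 ≈ 69.0.

z_21 = 69.0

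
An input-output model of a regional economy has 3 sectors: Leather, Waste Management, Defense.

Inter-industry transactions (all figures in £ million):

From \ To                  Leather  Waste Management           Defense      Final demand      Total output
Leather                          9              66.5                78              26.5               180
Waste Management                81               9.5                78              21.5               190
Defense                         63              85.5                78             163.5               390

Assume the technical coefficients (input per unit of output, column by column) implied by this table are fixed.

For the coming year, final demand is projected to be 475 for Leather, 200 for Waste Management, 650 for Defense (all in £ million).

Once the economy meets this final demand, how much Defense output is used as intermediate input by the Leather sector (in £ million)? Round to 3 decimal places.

Technical coefficients a_ij = z_ij / X_j:
  a_11 = 9/180 = 0.05, a_21 = 81/180 = 0.45, a_31 = 63/180 = 0.35
  a_12 = 66.5/190 = 0.35, a_22 = 9.5/190 = 0.05, a_32 = 85.5/190 = 0.45
  a_13 = 78/390 = 0.20, a_23 = 78/390 = 0.20, a_33 = 78/390 = 0.20
I − A =
  [   0.95    -0.35    -0.20]
  [  -0.45     0.95    -0.20]
  [  -0.35    -0.45     0.80]
Cofactors of I−A, C_ij = (−1)^(i+j)·(minor ij) (rows/columns in the sector order above):
  C_11 = (0.95)(0.80) − (-0.20)(-0.45) = 0.6700
  C_12 = −[(-0.45)(0.80) − (-0.20)(-0.35)] = 0.4300
  C_13 = (-0.45)(-0.45) − (0.95)(-0.35) = 0.5350
  C_21 = −[(-0.35)(0.80) − (-0.20)(-0.45)] = 0.3700
  C_22 = (0.95)(0.80) − (-0.20)(-0.35) = 0.6900
  C_23 = −[(0.95)(-0.45) − (-0.35)(-0.35)] = 0.5500
  C_31 = (-0.35)(-0.20) − (-0.20)(0.95) = 0.2600
  C_32 = −[(0.95)(-0.20) − (-0.20)(-0.45)] = 0.2800
  C_33 = (0.95)(0.95) − (-0.35)(-0.45) = 0.7450
det(I−A) = Σ_j (I−A)_1j·C_1j = (0.95)(0.6700) + (-0.35)(0.4300) + (-0.20)(0.5350) = 0.3790
adj(I−A) = Cᵀ =
  [ 0.6700   0.3700   0.2600]
  [ 0.4300   0.6900   0.2800]
  [ 0.5350   0.5500   0.7450]
(I − A)⁻¹ = adj(I−A) / det(I−A) ≈
  [   1.7678     0.9763     0.6860]
  [   1.1346     1.8206     0.7388]
  [   1.4116     1.4512     1.9657]
First solve x = (I − A)⁻¹ d = adj(I−A)·d / det(I−A); in particular x_1 = (0.6700·475 + 0.3700·200 + 0.2600·650) / 0.3790 = 561.25 / 0.3790 ≈ 1480.87071.
Intermediate flow from 3 to 1: z_31 = a_31 · x_1 = 0.35 × 561.25 / 0.3790 = 196.4375 / 0.3790 ≈ 518.305.

z_31 = 518.305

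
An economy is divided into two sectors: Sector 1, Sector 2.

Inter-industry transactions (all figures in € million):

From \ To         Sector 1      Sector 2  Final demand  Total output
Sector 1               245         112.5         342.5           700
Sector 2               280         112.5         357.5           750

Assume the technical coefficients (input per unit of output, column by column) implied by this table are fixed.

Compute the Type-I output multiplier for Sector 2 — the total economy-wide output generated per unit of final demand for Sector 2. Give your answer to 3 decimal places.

Technical coefficients a_ij = z_ij / X_j:
  a_11 = 245/700 = 0.35, a_21 = 280/700 = 0.40
  a_12 = 112.5/750 = 0.15, a_22 = 112.5/750 = 0.15
I − A =
  [   0.65    -0.15]
  [  -0.40     0.85]
det(I−A) = (0.65)(0.85) − (-0.15)(-0.40) = 0.4925
adj(I−A) = [[0.85, 0.15], [0.40, 0.65]]
(I − A)⁻¹ = adj(I−A) / det(I−A) ≈
  [   1.7259     0.3046]
  [   0.8122     1.3198]
The output multiplier for sector j is the column-j sum of the Leontief inverse (I − A)⁻¹ = adj(I−A) / det(I−A).
Column 2 of adj(I−A): (0.15, 0.65); det(I−A) = 0.4925.
m_2 = (0.15 + 0.65) / 0.4925 = 0.80 / 0.4925 ≈ 1.624.

m_2 = 1.624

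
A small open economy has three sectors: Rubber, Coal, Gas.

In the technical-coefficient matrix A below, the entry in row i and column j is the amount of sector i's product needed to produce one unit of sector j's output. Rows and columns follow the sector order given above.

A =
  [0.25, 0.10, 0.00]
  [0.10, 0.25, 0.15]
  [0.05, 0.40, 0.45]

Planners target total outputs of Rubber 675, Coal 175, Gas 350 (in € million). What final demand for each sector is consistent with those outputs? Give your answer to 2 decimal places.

d_1 = 488.75, d_2 = 11.25, d_3 = 88.75

I − A =
  [   0.75    -0.10     0.00]
  [  -0.10     0.75    -0.15]
  [  -0.05    -0.40     0.55]
d = (I − A) x:
  d_1 = (+0.75)·675 + (-0.10)·175 + (+0.00)·350 = 488.75
  d_2 = (-0.10)·675 + (+0.75)·175 + (-0.15)·350 = 11.25
  d_3 = (-0.05)·675 + (-0.40)·175 + (+0.55)·350 = 88.75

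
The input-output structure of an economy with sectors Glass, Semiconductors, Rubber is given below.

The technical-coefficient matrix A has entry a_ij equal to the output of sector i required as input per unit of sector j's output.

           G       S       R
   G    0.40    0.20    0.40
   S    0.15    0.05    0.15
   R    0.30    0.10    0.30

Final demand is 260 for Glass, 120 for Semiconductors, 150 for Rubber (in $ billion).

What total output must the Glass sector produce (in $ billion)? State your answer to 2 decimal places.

I − A =
  [   0.60    -0.20    -0.40]
  [  -0.15     0.95    -0.15]
  [  -0.30    -0.10     0.70]
Cofactors of I−A, C_ij = (−1)^(i+j)·(minor ij) (rows/columns in the sector order above):
  C_11 = (0.95)(0.70) − (-0.15)(-0.10) = 0.6500
  C_12 = −[(-0.15)(0.70) − (-0.15)(-0.30)] = 0.1500
  C_13 = (-0.15)(-0.10) − (0.95)(-0.30) = 0.3000
  C_21 = −[(-0.20)(0.70) − (-0.40)(-0.10)] = 0.1800
  C_22 = (0.60)(0.70) − (-0.40)(-0.30) = 0.3000
  C_23 = −[(0.60)(-0.10) − (-0.20)(-0.30)] = 0.1200
  C_31 = (-0.20)(-0.15) − (-0.40)(0.95) = 0.4100
  C_32 = −[(0.60)(-0.15) − (-0.40)(-0.15)] = 0.1500
  C_33 = (0.60)(0.95) − (-0.20)(-0.15) = 0.5400
det(I−A) = Σ_j (I−A)_1j·C_1j = (0.60)(0.6500) + (-0.20)(0.1500) + (-0.40)(0.3000) = 0.2400
adj(I−A) = Cᵀ =
  [ 0.6500   0.1800   0.4100]
  [ 0.1500   0.3000   0.1500]
  [ 0.3000   0.1200   0.5400]
(I − A)⁻¹ = adj(I−A) / det(I−A) ≈
  [   2.7083     0.7500     1.7083]
  [   0.6250     1.2500     0.6250]
  [   1.2500     0.5000     2.2500]
x = (I − A)⁻¹ d = adj(I−A)·d / det(I−A), with det(I−A) = 0.2400:
  x_G = (0.6500·260 + 0.1800·120 + 0.4100·150) / 0.2400 = 252.10 / 0.2400 ≈ 1050.42
  x_S = (0.1500·260 + 0.3000·120 + 0.1500·150) / 0.2400 = 97.50 / 0.2400 = 406.25
  x_R = (0.3000·260 + 0.1200·120 + 0.5400·150) / 0.2400 = 173.40 / 0.2400 = 722.50

x_G = 1050.42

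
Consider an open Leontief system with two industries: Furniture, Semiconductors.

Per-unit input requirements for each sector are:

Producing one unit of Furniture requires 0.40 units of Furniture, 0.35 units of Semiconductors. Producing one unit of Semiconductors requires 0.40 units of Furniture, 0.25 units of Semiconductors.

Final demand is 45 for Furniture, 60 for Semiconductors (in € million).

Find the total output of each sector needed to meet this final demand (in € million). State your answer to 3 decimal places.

I − A =
  [   0.60    -0.40]
  [  -0.35     0.75]
det(I−A) = (0.60)(0.75) − (-0.40)(-0.35) = 0.3100
adj(I−A) = [[0.75, 0.40], [0.35, 0.60]]
(I − A)⁻¹ = adj(I−A) / det(I−A) ≈
  [   2.4194     1.2903]
  [   1.1290     1.9355]
x = (I − A)⁻¹ d = adj(I−A)·d / det(I−A), with det(I−A) = 0.3100:
  x_F = (0.75·45 + 0.40·60) / 0.3100 = 57.75 / 0.3100 ≈ 186.290
  x_S = (0.35·45 + 0.60·60) / 0.3100 = 51.75 / 0.3100 ≈ 166.935

x_F = 186.290, x_S = 166.935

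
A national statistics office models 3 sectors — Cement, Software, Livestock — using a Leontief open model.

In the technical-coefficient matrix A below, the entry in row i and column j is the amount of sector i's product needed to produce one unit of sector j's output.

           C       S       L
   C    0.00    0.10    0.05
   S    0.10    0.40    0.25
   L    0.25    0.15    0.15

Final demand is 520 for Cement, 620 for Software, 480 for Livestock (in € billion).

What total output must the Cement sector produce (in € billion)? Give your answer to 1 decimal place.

I − A =
  [   1.00    -0.10    -0.05]
  [  -0.10     0.60    -0.25]
  [  -0.25    -0.15     0.85]
Cofactors of I−A, C_ij = (−1)^(i+j)·(minor ij) (rows/columns in the sector order above):
  C_11 = (0.60)(0.85) − (-0.25)(-0.15) = 0.4725
  C_12 = −[(-0.10)(0.85) − (-0.25)(-0.25)] = 0.1475
  C_13 = (-0.10)(-0.15) − (0.60)(-0.25) = 0.1650
  C_21 = −[(-0.10)(0.85) − (-0.05)(-0.15)] = 0.0925
  C_22 = (1.00)(0.85) − (-0.05)(-0.25) = 0.8375
  C_23 = −[(1.00)(-0.15) − (-0.10)(-0.25)] = 0.1750
  C_31 = (-0.10)(-0.25) − (-0.05)(0.60) = 0.0550
  C_32 = −[(1.00)(-0.25) − (-0.05)(-0.10)] = 0.2550
  C_33 = (1.00)(0.60) − (-0.10)(-0.10) = 0.5900
det(I−A) = Σ_j (I−A)_1j·C_1j = (1.00)(0.4725) + (-0.10)(0.1475) + (-0.05)(0.1650) = 0.4495
adj(I−A) = Cᵀ =
  [ 0.4725   0.0925   0.0550]
  [ 0.1475   0.8375   0.2550]
  [ 0.1650   0.1750   0.5900]
(I − A)⁻¹ = adj(I−A) / det(I−A) ≈
  [   1.0512     0.2058     0.1224]
  [   0.3281     1.8632     0.5673]
  [   0.3671     0.3893     1.3126]
x = (I − A)⁻¹ d = adj(I−A)·d / det(I−A), with det(I−A) = 0.4495:
  x_C = (0.4725·520 + 0.0925·620 + 0.0550·480) / 0.4495 = 329.45 / 0.4495 ≈ 732.9
  x_S = (0.1475·520 + 0.8375·620 + 0.2550·480) / 0.4495 = 718.35 / 0.4495 ≈ 1598.1
  x_L = (0.1650·520 + 0.1750·620 + 0.5900·480) / 0.4495 = 477.50 / 0.4495 ≈ 1062.3

x_C = 732.9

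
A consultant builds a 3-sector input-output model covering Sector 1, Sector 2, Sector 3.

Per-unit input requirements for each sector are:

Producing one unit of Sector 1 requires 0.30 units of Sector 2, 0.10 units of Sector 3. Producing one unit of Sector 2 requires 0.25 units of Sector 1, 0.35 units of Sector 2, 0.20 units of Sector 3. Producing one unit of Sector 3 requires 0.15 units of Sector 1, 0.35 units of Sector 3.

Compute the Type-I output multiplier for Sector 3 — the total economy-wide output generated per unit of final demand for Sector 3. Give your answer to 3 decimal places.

m_3 = 2.021

I − A =
  [   1.00    -0.25    -0.15]
  [  -0.30     0.65     0.00]
  [  -0.10    -0.20     0.65]
Cofactors of I−A, C_ij = (−1)^(i+j)·(minor ij) (rows/columns in the sector order above):
  C_11 = (0.65)(0.65) − (0.00)(-0.20) = 0.4225
  C_12 = −[(-0.30)(0.65) − (0.00)(-0.10)] = 0.1950
  C_13 = (-0.30)(-0.20) − (0.65)(-0.10) = 0.1250
  C_21 = −[(-0.25)(0.65) − (-0.15)(-0.20)] = 0.1925
  C_22 = (1.00)(0.65) − (-0.15)(-0.10) = 0.6350
  C_23 = −[(1.00)(-0.20) − (-0.25)(-0.10)] = 0.2250
  C_31 = (-0.25)(0.00) − (-0.15)(0.65) = 0.0975
  C_32 = −[(1.00)(0.00) − (-0.15)(-0.30)] = 0.0450
  C_33 = (1.00)(0.65) − (-0.25)(-0.30) = 0.5750
det(I−A) = Σ_j (I−A)_1j·C_1j = (1.00)(0.4225) + (-0.25)(0.1950) + (-0.15)(0.1250) = 0.3550
adj(I−A) = Cᵀ =
  [ 0.4225   0.1925   0.0975]
  [ 0.1950   0.6350   0.0450]
  [ 0.1250   0.2250   0.5750]
(I − A)⁻¹ = adj(I−A) / det(I−A) ≈
  [   1.1901     0.5423     0.2746]
  [   0.5493     1.7887     0.1268]
  [   0.3521     0.6338     1.6197]
The output multiplier for sector j is the column-j sum of the Leontief inverse (I − A)⁻¹ = adj(I−A) / det(I−A).
Column 3 of adj(I−A): (0.0975, 0.0450, 0.5750); det(I−A) = 0.3550.
m_3 = (0.0975 + 0.0450 + 0.5750) / 0.3550 = 0.7175 / 0.3550 ≈ 2.021.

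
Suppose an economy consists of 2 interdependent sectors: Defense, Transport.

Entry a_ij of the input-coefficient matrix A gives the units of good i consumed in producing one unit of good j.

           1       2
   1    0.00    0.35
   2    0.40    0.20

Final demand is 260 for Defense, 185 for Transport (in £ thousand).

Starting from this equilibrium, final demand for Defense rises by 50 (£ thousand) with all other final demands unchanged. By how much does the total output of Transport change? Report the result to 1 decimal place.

I − A =
  [   1.00    -0.35]
  [  -0.40     0.80]
det(I−A) = (1.00)(0.80) − (-0.35)(-0.40) = 0.6600
adj(I−A) = [[0.80, 0.35], [0.40, 1.00]]
(I − A)⁻¹ = adj(I−A) / det(I−A) ≈
  [   1.2121     0.5303]
  [   0.6061     1.5152]
Δx = (I − A)⁻¹ Δd with Δd having +50 in the Defense component and 0 elsewhere.
So Δx_2 = L_21 · (+50), where L_21 = adj(I−A)_21 / det(I−A) = 0.40 / 0.6600.
Δx_2 = 0.40 × (+50) / 0.6600 = 20.00 / 0.6600 ≈ 30.3.

Δx_2 = 30.3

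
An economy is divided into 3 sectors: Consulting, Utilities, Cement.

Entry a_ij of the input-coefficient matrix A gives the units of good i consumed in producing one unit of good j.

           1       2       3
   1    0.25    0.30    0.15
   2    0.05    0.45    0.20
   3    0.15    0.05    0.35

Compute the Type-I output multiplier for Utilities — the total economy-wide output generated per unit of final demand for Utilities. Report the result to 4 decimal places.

I − A =
  [   0.75    -0.30    -0.15]
  [  -0.05     0.55    -0.20]
  [  -0.15    -0.05     0.65]
Cofactors of I−A, C_ij = (−1)^(i+j)·(minor ij) (rows/columns in the sector order above):
  C_11 = (0.55)(0.65) − (-0.20)(-0.05) = 0.3475
  C_12 = −[(-0.05)(0.65) − (-0.20)(-0.15)] = 0.0625
  C_13 = (-0.05)(-0.05) − (0.55)(-0.15) = 0.0850
  C_21 = −[(-0.30)(0.65) − (-0.15)(-0.05)] = 0.2025
  C_22 = (0.75)(0.65) − (-0.15)(-0.15) = 0.4650
  C_23 = −[(0.75)(-0.05) − (-0.30)(-0.15)] = 0.0825
  C_31 = (-0.30)(-0.20) − (-0.15)(0.55) = 0.1425
  C_32 = −[(0.75)(-0.20) − (-0.15)(-0.05)] = 0.1575
  C_33 = (0.75)(0.55) − (-0.30)(-0.05) = 0.3975
det(I−A) = Σ_j (I−A)_1j·C_1j = (0.75)(0.3475) + (-0.30)(0.0625) + (-0.15)(0.0850) = 0.229125
adj(I−A) = Cᵀ =
  [ 0.3475   0.2025   0.1425]
  [ 0.0625   0.4650   0.1575]
  [ 0.0850   0.0825   0.3975]
(I − A)⁻¹ = adj(I−A) / det(I−A) ≈
  [   1.51664     0.88380     0.62193]
  [   0.27278     2.02946     0.68740]
  [   0.37098     0.36007     1.73486]
The output multiplier for sector j is the column-j sum of the Leontief inverse (I − A)⁻¹ = adj(I−A) / det(I−A).
Column 2 of adj(I−A): (0.2025, 0.4650, 0.0825); det(I−A) = 0.229125.
m_2 = (0.2025 + 0.4650 + 0.0825) / 0.229125 = 0.75 / 0.229125 ≈ 3.2733.

m_2 = 3.2733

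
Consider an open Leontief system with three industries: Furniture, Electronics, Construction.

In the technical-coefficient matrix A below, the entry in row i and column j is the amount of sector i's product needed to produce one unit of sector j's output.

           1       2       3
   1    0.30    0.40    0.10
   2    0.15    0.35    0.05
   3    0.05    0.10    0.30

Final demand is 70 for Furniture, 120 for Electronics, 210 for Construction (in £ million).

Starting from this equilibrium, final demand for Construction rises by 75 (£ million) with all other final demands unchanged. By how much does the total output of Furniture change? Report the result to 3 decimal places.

I − A =
  [   0.70    -0.40    -0.10]
  [  -0.15     0.65    -0.05]
  [  -0.05    -0.10     0.70]
Cofactors of I−A, C_ij = (−1)^(i+j)·(minor ij) (rows/columns in the sector order above):
  C_11 = (0.65)(0.70) − (-0.05)(-0.10) = 0.4500
  C_12 = −[(-0.15)(0.70) − (-0.05)(-0.05)] = 0.1075
  C_13 = (-0.15)(-0.10) − (0.65)(-0.05) = 0.0475
  C_21 = −[(-0.40)(0.70) − (-0.10)(-0.10)] = 0.2900
  C_22 = (0.70)(0.70) − (-0.10)(-0.05) = 0.4850
  C_23 = −[(0.70)(-0.10) − (-0.40)(-0.05)] = 0.0900
  C_31 = (-0.40)(-0.05) − (-0.10)(0.65) = 0.0850
  C_32 = −[(0.70)(-0.05) − (-0.10)(-0.15)] = 0.0500
  C_33 = (0.70)(0.65) − (-0.40)(-0.15) = 0.3950
det(I−A) = Σ_j (I−A)_1j·C_1j = (0.70)(0.4500) + (-0.40)(0.1075) + (-0.10)(0.0475) = 0.26725
adj(I−A) = Cᵀ =
  [ 0.4500   0.2900   0.0850]
  [ 0.1075   0.4850   0.0500]
  [ 0.0475   0.0900   0.3950]
(I − A)⁻¹ = adj(I−A) / det(I−A) ≈
  [   1.6838     1.0851     0.3181]
  [   0.4022     1.8148     0.1871]
  [   0.1777     0.3368     1.4780]
Δx = (I − A)⁻¹ Δd with Δd having +75 in the Construction component and 0 elsewhere.
So Δx_1 = L_13 · (+75), where L_13 = adj(I−A)_13 / det(I−A) = 0.0850 / 0.26725.
Δx_1 = 0.0850 × (+75) / 0.26725 = 6.375 / 0.26725 ≈ 23.854.

Δx_1 = 23.854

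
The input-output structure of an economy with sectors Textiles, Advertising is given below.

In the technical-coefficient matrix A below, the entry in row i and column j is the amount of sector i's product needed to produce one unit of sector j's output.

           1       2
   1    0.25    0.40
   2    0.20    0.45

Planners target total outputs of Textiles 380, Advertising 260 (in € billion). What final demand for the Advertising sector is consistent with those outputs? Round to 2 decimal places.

I − A =
  [   0.75    -0.40]
  [  -0.20     0.55]
d = (I − A) x:
  d_1 = (+0.75)·380 + (-0.40)·260 = 181.00
  d_2 = (-0.20)·380 + (+0.55)·260 = 67.00

d_2 = 67.00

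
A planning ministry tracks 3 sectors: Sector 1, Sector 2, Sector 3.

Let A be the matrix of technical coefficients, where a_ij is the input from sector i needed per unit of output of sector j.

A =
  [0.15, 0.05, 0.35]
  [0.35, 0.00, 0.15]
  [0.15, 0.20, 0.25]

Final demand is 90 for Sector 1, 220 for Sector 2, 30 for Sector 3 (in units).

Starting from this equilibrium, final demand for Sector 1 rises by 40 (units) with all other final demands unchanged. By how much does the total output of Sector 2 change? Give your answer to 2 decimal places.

I − A =
  [   0.85    -0.05    -0.35]
  [  -0.35     1.00    -0.15]
  [  -0.15    -0.20     0.75]
Cofactors of I−A, C_ij = (−1)^(i+j)·(minor ij) (rows/columns in the sector order above):
  C_11 = (1.00)(0.75) − (-0.15)(-0.20) = 0.7200
  C_12 = −[(-0.35)(0.75) − (-0.15)(-0.15)] = 0.2850
  C_13 = (-0.35)(-0.20) − (1.00)(-0.15) = 0.2200
  C_21 = −[(-0.05)(0.75) − (-0.35)(-0.20)] = 0.1075
  C_22 = (0.85)(0.75) − (-0.35)(-0.15) = 0.5850
  C_23 = −[(0.85)(-0.20) − (-0.05)(-0.15)] = 0.1775
  C_31 = (-0.05)(-0.15) − (-0.35)(1.00) = 0.3575
  C_32 = −[(0.85)(-0.15) − (-0.35)(-0.35)] = 0.2500
  C_33 = (0.85)(1.00) − (-0.05)(-0.35) = 0.8325
det(I−A) = Σ_j (I−A)_1j·C_1j = (0.85)(0.7200) + (-0.05)(0.2850) + (-0.35)(0.2200) = 0.52075
adj(I−A) = Cᵀ =
  [ 0.7200   0.1075   0.3575]
  [ 0.2850   0.5850   0.2500]
  [ 0.2200   0.1775   0.8325]
(I − A)⁻¹ = adj(I−A) / det(I−A) ≈
  [   1.3826     0.2064     0.6865]
  [   0.5473     1.1234     0.4801]
  [   0.4225     0.3409     1.5987]
Δx = (I − A)⁻¹ Δd with Δd having +40 in the Sector 1 component and 0 elsewhere.
So Δx_2 = L_21 · (+40), where L_21 = adj(I−A)_21 / det(I−A) = 0.2850 / 0.52075.
Δx_2 = 0.2850 × (+40) / 0.52075 = 11.40 / 0.52075 ≈ 21.89.

Δx_2 = 21.89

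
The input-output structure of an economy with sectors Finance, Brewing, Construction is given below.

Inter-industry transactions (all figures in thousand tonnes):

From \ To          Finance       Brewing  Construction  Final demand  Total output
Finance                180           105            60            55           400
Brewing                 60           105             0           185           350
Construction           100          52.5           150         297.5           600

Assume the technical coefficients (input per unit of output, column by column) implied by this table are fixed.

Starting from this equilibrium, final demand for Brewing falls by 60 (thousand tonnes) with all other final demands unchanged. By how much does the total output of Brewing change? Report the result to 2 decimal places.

Technical coefficients a_ij = z_ij / X_j:
  a_11 = 180/400 = 0.45, a_21 = 60/400 = 0.15, a_31 = 100/400 = 0.25
  a_12 = 105/350 = 0.30, a_22 = 105/350 = 0.30, a_32 = 52.5/350 = 0.15
  a_13 = 60/600 = 0.10, a_23 = 0/600 = 0.00, a_33 = 150/600 = 0.25
I − A =
  [   0.55    -0.30    -0.10]
  [  -0.15     0.70     0.00]
  [  -0.25    -0.15     0.75]
Cofactors of I−A, C_ij = (−1)^(i+j)·(minor ij) (rows/columns in the sector order above):
  C_11 = (0.70)(0.75) − (0.00)(-0.15) = 0.5250
  C_12 = −[(-0.15)(0.75) − (0.00)(-0.25)] = 0.1125
  C_13 = (-0.15)(-0.15) − (0.70)(-0.25) = 0.1975
  C_21 = −[(-0.30)(0.75) − (-0.10)(-0.15)] = 0.2400
  C_22 = (0.55)(0.75) − (-0.10)(-0.25) = 0.3875
  C_23 = −[(0.55)(-0.15) − (-0.30)(-0.25)] = 0.1575
  C_31 = (-0.30)(0.00) − (-0.10)(0.70) = 0.0700
  C_32 = −[(0.55)(0.00) − (-0.10)(-0.15)] = 0.0150
  C_33 = (0.55)(0.70) − (-0.30)(-0.15) = 0.3400
det(I−A) = Σ_j (I−A)_1j·C_1j = (0.55)(0.5250) + (-0.30)(0.1125) + (-0.10)(0.1975) = 0.23525
adj(I−A) = Cᵀ =
  [ 0.5250   0.2400   0.0700]
  [ 0.1125   0.3875   0.0150]
  [ 0.1975   0.1575   0.3400]
(I − A)⁻¹ = adj(I−A) / det(I−A) ≈
  [   2.2317     1.0202     0.2976]
  [   0.4782     1.6472     0.0638]
  [   0.8395     0.6695     1.4453]
Δx = (I − A)⁻¹ Δd with Δd having -60 in the Brewing component and 0 elsewhere.
So Δx_2 = L_22 · (-60), where L_22 = adj(I−A)_22 / det(I−A) = 0.3875 / 0.23525.
Δx_2 = 0.3875 × (-60) / 0.23525 = -23.25 / 0.23525 ≈ -98.83.

Δx_2 = -98.83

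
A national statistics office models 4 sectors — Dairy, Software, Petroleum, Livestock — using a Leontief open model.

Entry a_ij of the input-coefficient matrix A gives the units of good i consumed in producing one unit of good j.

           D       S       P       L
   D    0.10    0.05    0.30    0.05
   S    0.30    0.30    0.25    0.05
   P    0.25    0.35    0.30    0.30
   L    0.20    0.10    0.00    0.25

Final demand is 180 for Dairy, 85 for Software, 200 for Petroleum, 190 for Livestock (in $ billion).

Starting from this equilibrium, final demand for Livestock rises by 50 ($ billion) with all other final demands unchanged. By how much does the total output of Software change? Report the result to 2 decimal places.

Δx_S = 40.90

I − A =
  [   0.90    -0.05    -0.30    -0.05]
  [  -0.30     0.70    -0.25    -0.05]
  [  -0.25    -0.35     0.70    -0.30]
  [  -0.20    -0.10     0.00     0.75]
Compute the cofactors C_ij = (−1)^(i+j)·(3×3 minor ij) of I−A; the adjugate is their transpose:
adj(I−A) = Cᵀ =
  [ 0.290875   0.117500   0.166625   0.093875]
  [ 0.226375   0.391250   0.236750   0.135875]
  [ 0.263250   0.273375   0.447750   0.214875]
  [ 0.107750   0.083500   0.076000   0.264625]
det(I−A) = Σ_j (I−A)_1j·C_1j = (0.90)(0.290875) + (-0.05)(0.226375) + (-0.30)(0.263250) + (-0.05)(0.107750) = 0.16610625
(I − A)⁻¹ = adj(I−A) / det(I−A) ≈
  [   1.7511     0.7074     1.0031     0.5652]
  [   1.3628     2.3554     1.4253     0.8180]
  [   1.5848     1.6458     2.6956     1.2936]
  [   0.6487     0.5027     0.4575     1.5931]
Δx = (I − A)⁻¹ Δd with Δd having +50 in the Livestock component and 0 elsewhere.
So Δx_S = L_SL · (+50), where L_SL = adj(I−A)_SL / det(I−A) = 0.135875 / 0.16610625.
Δx_S = 0.135875 × (+50) / 0.16610625 = 6.79375 / 0.16610625 ≈ 40.90.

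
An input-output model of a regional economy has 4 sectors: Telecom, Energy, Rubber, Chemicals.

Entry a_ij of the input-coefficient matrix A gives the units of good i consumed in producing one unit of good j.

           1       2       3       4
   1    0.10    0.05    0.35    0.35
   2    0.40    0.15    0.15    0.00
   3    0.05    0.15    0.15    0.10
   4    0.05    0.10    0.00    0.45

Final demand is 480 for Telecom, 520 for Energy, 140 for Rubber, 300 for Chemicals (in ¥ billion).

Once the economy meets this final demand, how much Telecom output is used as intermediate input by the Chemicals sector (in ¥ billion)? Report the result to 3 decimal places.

z_14 = 307.913

I − A =
  [   0.90    -0.05    -0.35    -0.35]
  [  -0.40     0.85    -0.15     0.00]
  [  -0.05    -0.15     0.85    -0.10]
  [  -0.05    -0.10     0.00     0.55]
Compute the cofactors C_ij = (−1)^(i+j)·(3×3 minor ij) of I−A; the adjugate is their transpose:
adj(I−A) = Cᵀ =
  [ 0.383500   0.085500   0.173000   0.275500]
  [ 0.191875   0.394500   0.148625   0.149125]
  [ 0.064625   0.084000   0.380875   0.110375]
  [ 0.069750   0.079500   0.042750   0.576750]
det(I−A) = Σ_j (I−A)_1j·C_1j = (0.90)(0.383500) + (-0.05)(0.191875) + (-0.35)(0.064625) + (-0.35)(0.069750) = 0.288525
(I − A)⁻¹ = adj(I−A) / det(I−A) ≈
  [   1.3292     0.2963     0.5996     0.9549]
  [   0.6650     1.3673     0.5151     0.5169]
  [   0.2240     0.2911     1.3201     0.3825]
  [   0.2417     0.2755     0.1482     1.9990]
First solve x = (I − A)⁻¹ d = adj(I−A)·d / det(I−A); in particular x_4 = (0.069750·480 + 0.079500·520 + 0.042750·140 + 0.576750·300) / 0.288525 = 253.83 / 0.288525 ≈ 879.75045.
Intermediate flow from 1 to 4: z_14 = a_14 · x_4 = 0.35 × 253.83 / 0.288525 = 88.8405 / 0.288525 ≈ 307.913.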